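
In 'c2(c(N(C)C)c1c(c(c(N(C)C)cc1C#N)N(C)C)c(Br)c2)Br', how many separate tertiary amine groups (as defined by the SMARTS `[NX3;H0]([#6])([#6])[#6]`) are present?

3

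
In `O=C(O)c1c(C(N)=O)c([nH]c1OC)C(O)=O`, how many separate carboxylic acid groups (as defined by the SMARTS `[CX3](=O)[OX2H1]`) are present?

2

[CX3](=O)[OX2H1] is the SMARTS for a carboxylic acid: an sp2 carbon double-bonded to O and single-bonded to an -OH oxygen.
The molecule carries 2 separate instances of a carboxylic acid group (-C(=O)OH) meeting every constraint; each maps to a distinct set of atoms, giving 2 matches.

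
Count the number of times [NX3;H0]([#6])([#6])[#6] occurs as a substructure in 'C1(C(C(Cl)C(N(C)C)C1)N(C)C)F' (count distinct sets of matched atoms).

[NX3;H0]([#6])([#6])[#6] is the SMARTS for a tertiary amine: a trivalent nitrogen with no H, bonded to three carbons.
The molecule carries 2 separate instances of a dimethylamino group (-N(CH3)2) meeting every constraint; each maps to a distinct set of atoms, giving 2 matches.

2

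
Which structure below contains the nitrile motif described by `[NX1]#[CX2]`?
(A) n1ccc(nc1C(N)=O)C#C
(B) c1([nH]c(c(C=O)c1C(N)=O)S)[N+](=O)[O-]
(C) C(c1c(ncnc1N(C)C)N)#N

[NX1]#[CX2] describes a nitrogen triple-bonded to a two-connected carbon (a nitrile).
(A) has a primary amide (-C(=O)NH2) but the nitrogen is NX3, not NX1.
(B) has a nitro group (-[N+](=O)[O-]) but there is no C#N triple bond.
(C) contains a nitrile (-C#N), which satisfies every atom and bond constraint.
So the answer is (C).

C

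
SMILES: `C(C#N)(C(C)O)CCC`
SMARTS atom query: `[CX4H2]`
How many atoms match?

2

The query [CX4H2] means: sp3 carbon (X4) with exactly two hydrogens.
Check the 9 heavy atoms by environment: 2× C (H2, X4) → match; 2× C (H1, X4) → no; 2× C (H3, X4) → no; 1× C (H0, X2) → no; 1× N (H0, X1) → no; 1× O (H1, X2) → no.
That gives 2 matching atoms.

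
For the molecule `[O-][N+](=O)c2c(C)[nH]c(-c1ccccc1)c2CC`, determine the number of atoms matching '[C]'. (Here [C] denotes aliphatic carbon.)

3

The query [C] means: uppercase C matches aliphatic (non-aromatic) carbon only.
Check the 17 heavy atoms by environment: 1× n (aromatic) → no; 10× c (aromatic) → no; 3× C → match; 1× N (charge +1) → no; 1× O (charge -1) → no; 1× O → no.
That gives 3 matching atoms.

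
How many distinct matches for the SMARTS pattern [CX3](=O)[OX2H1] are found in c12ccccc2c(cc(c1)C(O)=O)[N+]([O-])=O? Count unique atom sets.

1

[CX3](=O)[OX2H1] is the SMARTS for a carboxylic acid: an sp2 carbon double-bonded to O and single-bonded to an -OH oxygen.
Exactly one fragment in the molecule meets all constraints, giving 1 match.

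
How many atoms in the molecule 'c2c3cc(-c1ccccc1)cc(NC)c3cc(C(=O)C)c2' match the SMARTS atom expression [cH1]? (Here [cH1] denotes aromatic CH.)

10

Check the 21 heavy atoms by environment: 6× c (aromatic, H0) → no; 10× c (aromatic, H1) → match; 1× C (H0) → no; 1× O (H0) → no; 2× C (H3) → no; 1× N (H1) → no.
That gives 10 matching atoms.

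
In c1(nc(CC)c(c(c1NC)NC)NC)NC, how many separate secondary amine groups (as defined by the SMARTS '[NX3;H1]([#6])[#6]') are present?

4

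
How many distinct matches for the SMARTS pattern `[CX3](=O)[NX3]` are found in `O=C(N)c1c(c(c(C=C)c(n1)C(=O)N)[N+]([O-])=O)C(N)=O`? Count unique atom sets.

3

[CX3](=O)[NX3] is the SMARTS for an amide: a carbonyl carbon bonded to a trivalent nitrogen.
The molecule carries 3 separate instances of a primary amide (-C(=O)NH2) meeting every constraint; each maps to a distinct set of atoms, giving 3 matches.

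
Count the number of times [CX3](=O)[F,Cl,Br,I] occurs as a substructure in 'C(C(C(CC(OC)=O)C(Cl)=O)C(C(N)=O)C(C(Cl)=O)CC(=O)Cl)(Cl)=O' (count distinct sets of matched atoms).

4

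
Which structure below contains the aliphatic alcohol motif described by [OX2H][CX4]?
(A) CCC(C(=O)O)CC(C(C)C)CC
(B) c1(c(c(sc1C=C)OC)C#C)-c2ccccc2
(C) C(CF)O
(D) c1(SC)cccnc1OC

[OX2H][CX4] describes a hydroxyl oxygen bound to an sp3 (X4) carbon (an aliphatic alcohol).
(A) has a carboxylic acid group (-C(=O)OH) but the -OH is on a CX3 carbonyl carbon, not a CX4 carbon.
(B) has a methoxy ether (-OCH3) but the oxygen has H0 (ether), not H1.
(C) contains a hydroxyl group (-OH), which satisfies every atom and bond constraint.
(D) has a methoxy ether (-OCH3) but the oxygen has H0 (ether), not H1.
So the answer is (C).

C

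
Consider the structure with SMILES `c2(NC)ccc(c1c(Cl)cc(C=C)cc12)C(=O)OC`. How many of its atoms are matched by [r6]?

10

Check the 19 heavy atoms by environment: 10× c (aromatic, in 6-ring) → match; 1× Cl (acyclic) → no; 1× N (acyclic) → no; 5× C (acyclic) → no; 2× O (acyclic) → no.
That gives 10 matching atoms.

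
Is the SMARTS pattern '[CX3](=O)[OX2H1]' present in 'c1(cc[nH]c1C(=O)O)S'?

Yes

The pattern [CX3](=O)[OX2H1] describes an sp2 carbon double-bonded to O and single-bonded to an -OH oxygen — a carboxylic acid.
The molecule carries a carboxylic acid group (-C(=O)OH), whose atoms satisfy every constraint of the query, so the pattern matches.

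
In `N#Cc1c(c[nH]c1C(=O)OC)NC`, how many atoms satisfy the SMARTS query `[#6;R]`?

The query [#6;R] means: carbon that is part of a ring.
Check the 13 heavy atoms by environment: 1× n (aromatic, in 5-ring) → no; 4× c (aromatic, in 5-ring) → match; 4× C (acyclic) → no; 2× O (acyclic) → no; 2× N (acyclic) → no.
That gives 4 matching atoms.

4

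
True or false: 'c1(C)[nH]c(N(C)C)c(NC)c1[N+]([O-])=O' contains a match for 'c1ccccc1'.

False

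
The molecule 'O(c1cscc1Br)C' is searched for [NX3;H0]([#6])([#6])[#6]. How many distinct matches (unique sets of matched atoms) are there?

[NX3;H0]([#6])([#6])[#6] is the SMARTS for a tertiary amine: a trivalent nitrogen with no H, bonded to three carbons.
No fragment in the molecule satisfies every constraint, giving 0 matches.

0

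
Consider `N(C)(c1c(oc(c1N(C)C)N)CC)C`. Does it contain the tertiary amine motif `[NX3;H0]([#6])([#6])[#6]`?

The pattern [NX3;H0]([#6])([#6])[#6] describes a trivalent nitrogen with no H, bonded to three carbons — a tertiary amine.
The molecule carries a dimethylamino group (-N(CH3)2), whose atoms satisfy every constraint of the query, so the pattern matches.

Yes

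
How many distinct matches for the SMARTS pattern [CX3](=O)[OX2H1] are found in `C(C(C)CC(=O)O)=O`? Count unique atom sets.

[CX3](=O)[OX2H1] is the SMARTS for a carboxylic acid: an sp2 carbon double-bonded to O and single-bonded to an -OH oxygen.
Exactly one fragment in the molecule meets all constraints, giving 1 match.

1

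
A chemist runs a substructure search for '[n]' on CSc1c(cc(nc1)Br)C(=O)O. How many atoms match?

The query [n] means: lowercase n matches aromatic nitrogen only.
Check the 12 heavy atoms by environment: 1× n (aromatic) → match; 5× c (aromatic) → no; 2× C → no; 2× O → no; 1× S → no; 1× Br → no.
That gives 1 matching atom.

1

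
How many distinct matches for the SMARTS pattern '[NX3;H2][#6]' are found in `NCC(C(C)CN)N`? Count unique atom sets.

[NX3;H2][#6] is the SMARTS for a primary amine: a trivalent nitrogen with two H attached to carbon.
The molecule carries 3 separate instances of a primary amino group (-NH2) meeting every constraint; each maps to a distinct set of atoms, giving 3 matches.

3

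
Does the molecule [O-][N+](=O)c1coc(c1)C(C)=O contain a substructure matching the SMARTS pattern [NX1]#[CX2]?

The pattern [NX1]#[CX2] describes a nitrogen triple-bonded to a two-connected carbon — a nitrile.
The closest candidate here is a nitro group (-[N+](=O)[O-]), but there is no C#N triple bond. No other fragment satisfies the full query, so there is no match.

No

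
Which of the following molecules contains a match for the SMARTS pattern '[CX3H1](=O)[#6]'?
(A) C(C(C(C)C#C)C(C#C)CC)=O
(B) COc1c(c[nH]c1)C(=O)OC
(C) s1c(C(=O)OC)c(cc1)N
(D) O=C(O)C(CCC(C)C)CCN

[CX3H1](=O)[#6] describes an sp2 carbon with one H, double-bonded to O and single-bonded to carbon (an aldehyde).
(A) contains an aldehyde (-CHO), which satisfies every atom and bond constraint.
(B) has a methyl-ester group (-C(=O)OCH3) but the carbonyl carbon has H0, not H1.
(C) has a methyl-ester group (-C(=O)OCH3) but the carbonyl carbon has H0, not H1.
(D) has a carboxylic acid group (-C(=O)OH) but the carbonyl carbon has H0 and is bonded to O, not H1.
So the answer is (A).

A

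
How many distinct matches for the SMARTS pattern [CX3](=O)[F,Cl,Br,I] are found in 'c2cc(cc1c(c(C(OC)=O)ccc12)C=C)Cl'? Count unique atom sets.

0

[CX3](=O)[F,Cl,Br,I] is the SMARTS for an acyl halide: a carbonyl carbon bonded to a halogen.
The molecule has a methyl-ester group (-C(=O)OCH3), but the carbonyl is bonded to -O-C, not to a halogen; nothing else fits, so there are 0 matches.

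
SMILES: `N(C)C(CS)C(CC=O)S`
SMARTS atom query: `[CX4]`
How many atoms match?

5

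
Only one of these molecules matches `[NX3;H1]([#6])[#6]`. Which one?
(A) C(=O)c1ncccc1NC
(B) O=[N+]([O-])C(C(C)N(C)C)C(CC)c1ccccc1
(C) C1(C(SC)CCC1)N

[NX3;H1]([#6])[#6] describes a trivalent nitrogen with one H, bonded to two carbons (a secondary amine).
(A) contains an N-methylamino group (-NHCH3), which satisfies every atom and bond constraint.
(B) has a dimethylamino group (-N(CH3)2) but the nitrogen has H0, not H1.
(C) has a primary amino group (-NH2) but the nitrogen has H2 and only one carbon neighbour.
So the answer is (A).

A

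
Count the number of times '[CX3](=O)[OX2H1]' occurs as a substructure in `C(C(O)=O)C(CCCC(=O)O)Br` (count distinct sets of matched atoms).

2

[CX3](=O)[OX2H1] is the SMARTS for a carboxylic acid: an sp2 carbon double-bonded to O and single-bonded to an -OH oxygen.
The molecule carries 2 separate instances of a carboxylic acid group (-C(=O)OH) meeting every constraint; each maps to a distinct set of atoms, giving 2 matches.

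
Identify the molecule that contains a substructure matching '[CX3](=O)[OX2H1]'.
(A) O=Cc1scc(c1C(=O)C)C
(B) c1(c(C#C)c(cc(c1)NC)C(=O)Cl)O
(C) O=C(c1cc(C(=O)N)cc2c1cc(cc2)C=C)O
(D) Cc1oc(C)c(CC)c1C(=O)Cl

[CX3](=O)[OX2H1] describes an sp2 carbon double-bonded to O and single-bonded to an -OH oxygen (a carboxylic acid).
(A) has an aldehyde (-CHO) but there is no singly-bonded oxygen on the carbonyl carbon.
(B) has an acyl chloride (-C(=O)Cl) but the carbonyl is bonded to Cl, not to an -OH oxygen.
(C) contains a carboxylic acid group (-C(=O)OH), which satisfies every atom and bond constraint.
(D) has an acyl chloride (-C(=O)Cl) but the carbonyl is bonded to Cl, not to an -OH oxygen.
So the answer is (C).

C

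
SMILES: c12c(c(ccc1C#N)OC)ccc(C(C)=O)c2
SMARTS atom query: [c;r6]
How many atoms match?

The query [c;r6] means: aromatic carbon that belongs to a six-membered ring.
Check the 17 heavy atoms by environment: 10× c (aromatic, in 6-ring) → match; 4× C (acyclic) → no; 1× N (acyclic) → no; 2× O (acyclic) → no.
That gives 10 matching atoms.

10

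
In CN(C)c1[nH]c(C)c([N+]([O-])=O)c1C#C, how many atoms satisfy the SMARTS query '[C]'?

5

The query [C] means: uppercase C matches aliphatic (non-aromatic) carbon only.
Check the 14 heavy atoms by environment: 1× n (aromatic) → no; 4× c (aromatic) → no; 1× N → no; 5× C → match; 1× N (charge +1) → no; 1× O (charge -1) → no; 1× O → no.
That gives 5 matching atoms.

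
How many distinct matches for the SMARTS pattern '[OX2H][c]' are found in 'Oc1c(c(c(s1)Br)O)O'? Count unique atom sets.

[OX2H][c] is the SMARTS for a phenol: a hydroxyl oxygen attached to an aromatic carbon.
The molecule carries 3 separate instances of a hydroxyl group (-OH) meeting every constraint; each maps to a distinct set of atoms, giving 3 matches.

3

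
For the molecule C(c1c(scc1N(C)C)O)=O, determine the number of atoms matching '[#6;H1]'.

2

Check the 11 heavy atoms by environment: 1× s (aromatic, H0) → no; 3× c (aromatic, H0) → no; 1× c (aromatic, H1) → match; 1× O (H1) → no; 1× C (H1) → match; 1× O (H0) → no; 1× N (H0) → no; 2× C (H3) → no.
Summing the matching environments: 1 + 1 = 2 matching atoms.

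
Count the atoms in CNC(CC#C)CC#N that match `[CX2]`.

Check the 9 heavy atoms by environment: 4× C (X4) → no; 1× N (X3) → no; 3× C (X2) → match; 1× N (X1) → no.
That gives 3 matching atoms.

3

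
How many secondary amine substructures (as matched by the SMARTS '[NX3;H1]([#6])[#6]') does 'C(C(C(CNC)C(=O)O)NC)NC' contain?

3

[NX3;H1]([#6])[#6] is the SMARTS for a secondary amine: a trivalent nitrogen with one H, bonded to two carbons.
The molecule carries 3 separate instances of an N-methylamino group (-NHCH3) meeting every constraint; each maps to a distinct set of atoms, giving 3 matches.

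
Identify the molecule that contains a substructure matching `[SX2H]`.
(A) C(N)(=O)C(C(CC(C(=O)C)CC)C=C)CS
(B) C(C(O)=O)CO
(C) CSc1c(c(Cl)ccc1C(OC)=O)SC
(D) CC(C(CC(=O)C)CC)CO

[SX2H] describes an aliphatic sulfur with two connections, one being H (a thiol).
(A) contains a thiol (-SH), which satisfies every atom and bond constraint.
(B) has a hydroxyl group (-OH) but it is an -OH, not an -SH.
(C) has a methylthio ether (-SCH3) but the sulfur has H0 (bonded to two carbons), not H1.
(D) has a hydroxyl group (-OH) but it is an -OH, not an -SH.
So the answer is (A).

A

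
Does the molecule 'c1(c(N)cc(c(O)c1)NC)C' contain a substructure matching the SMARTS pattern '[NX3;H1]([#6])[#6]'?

The pattern [NX3;H1]([#6])[#6] describes a trivalent nitrogen with one H, bonded to two carbons — a secondary amine.
The molecule carries an N-methylamino group (-NHCH3), whose atoms satisfy every constraint of the query, so the pattern matches.

Yes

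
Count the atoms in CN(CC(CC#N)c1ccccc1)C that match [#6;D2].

8

The query [#6;D2] means: any carbon bonded to exactly two heavy atoms.
Check the 14 heavy atoms by environment: 3× C (D2) → match; 1× C (D3) → no; 1× N (D3) → no; 2× C (D1) → no; 1× N (D1) → no; 1× c (aromatic, D3) → no; 5× c (aromatic, D2) → match.
Summing the matching environments: 3 + 5 = 8 matching atoms.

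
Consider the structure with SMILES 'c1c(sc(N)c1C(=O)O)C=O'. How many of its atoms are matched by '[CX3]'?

2

The query [CX3] means: C with X3: aliphatic carbon with exactly 3 total connections.
Check the 11 heavy atoms by environment: 1× s (aromatic, X2) → no; 4× c (aromatic, X3) → no; 2× C (X3) → match; 2× O (X1) → no; 1× O (X2) → no; 1× N (X3) → no.
That gives 2 matching atoms.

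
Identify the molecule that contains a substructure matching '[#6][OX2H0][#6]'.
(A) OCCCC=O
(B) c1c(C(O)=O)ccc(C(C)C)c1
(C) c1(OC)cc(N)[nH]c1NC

[#6][OX2H0][#6] describes an aliphatic oxygen bridging two carbons with no H on the oxygen (an ether).
(A) has a hydroxyl group (-OH) but the oxygen has H1, not H0 bridging two carbons.
(B) has a carboxylic acid group (-C(=O)OH) but the -OH oxygen has H1; the =O is OX1, not OX2.
(C) contains a methoxy ether (-OCH3), which satisfies every atom and bond constraint.
So the answer is (C).

C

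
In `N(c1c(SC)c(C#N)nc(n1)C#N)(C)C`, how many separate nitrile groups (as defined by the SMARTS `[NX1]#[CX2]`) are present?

[NX1]#[CX2] is the SMARTS for a nitrile: a nitrogen triple-bonded to a two-connected carbon.
The molecule carries 2 separate instances of a nitrile (-C#N) meeting every constraint; each maps to a distinct set of atoms, giving 2 matches.

2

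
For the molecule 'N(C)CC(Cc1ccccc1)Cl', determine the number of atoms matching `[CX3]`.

0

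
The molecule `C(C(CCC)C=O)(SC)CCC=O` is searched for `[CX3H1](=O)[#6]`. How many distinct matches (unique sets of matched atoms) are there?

[CX3H1](=O)[#6] is the SMARTS for an aldehyde: an sp2 carbon with one H, double-bonded to O and single-bonded to carbon.
The molecule carries 2 separate instances of an aldehyde (-CHO) meeting every constraint; each maps to a distinct set of atoms, giving 2 matches.

2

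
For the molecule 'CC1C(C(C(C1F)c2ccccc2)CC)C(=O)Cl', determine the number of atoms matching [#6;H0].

The query [#6;H0] means: any carbon with no attached hydrogen.
Check the 18 heavy atoms by environment: 5× C (H1) → no; 2× C (H3) → no; 1× C (H2) → no; 1× c (aromatic, H0) → match; 5× c (aromatic, H1) → no; 1× C (H0) → match; 1× O (H0) → no; 1× Cl (H0) → no; 1× F (H0) → no.
Summing the matching environments: 1 + 1 = 2 matching atoms.

2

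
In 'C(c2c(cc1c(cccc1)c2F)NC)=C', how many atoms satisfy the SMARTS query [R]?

10

Check the 15 heavy atoms by environment: 10× c (aromatic, in 6-ring) → match; 3× C (acyclic) → no; 1× F (acyclic) → no; 1× N (acyclic) → no.
That gives 10 matching atoms.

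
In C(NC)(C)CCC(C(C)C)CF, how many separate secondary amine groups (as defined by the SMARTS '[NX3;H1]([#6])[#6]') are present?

[NX3;H1]([#6])[#6] is the SMARTS for a secondary amine: a trivalent nitrogen with one H, bonded to two carbons.
Exactly one fragment in the molecule meets all constraints, giving 1 match.

1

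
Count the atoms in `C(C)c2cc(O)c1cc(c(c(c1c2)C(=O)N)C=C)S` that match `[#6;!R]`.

5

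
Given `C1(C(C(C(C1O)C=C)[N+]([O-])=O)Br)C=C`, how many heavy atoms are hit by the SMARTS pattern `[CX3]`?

4

Check the 14 heavy atoms by environment: 5× C (X4) → no; 1× Br (X1) → no; 4× C (X3) → match; 1× N (charge +1, X3) → no; 1× O (charge -1, X1) → no; 1× O (X1) → no; 1× O (X2) → no.
That gives 4 matching atoms.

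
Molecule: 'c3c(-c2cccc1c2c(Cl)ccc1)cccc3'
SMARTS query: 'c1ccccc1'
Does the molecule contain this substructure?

Yes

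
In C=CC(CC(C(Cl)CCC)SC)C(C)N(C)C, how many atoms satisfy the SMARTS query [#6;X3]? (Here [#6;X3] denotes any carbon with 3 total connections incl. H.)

2

The query [#6;X3] means: any carbon (aromatic or not) with three total connections.
Check the 17 heavy atoms by environment: 12× C (X4) → no; 1× Cl (X1) → no; 1× N (X3) → no; 1× S (X2) → no; 2× C (X3) → match.
That gives 2 matching atoms.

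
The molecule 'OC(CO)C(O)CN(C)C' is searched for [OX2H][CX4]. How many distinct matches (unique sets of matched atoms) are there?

[OX2H][CX4] is the SMARTS for an aliphatic alcohol: a hydroxyl oxygen bound to an sp3 (X4) carbon.
The molecule carries 3 separate instances of a hydroxyl group (-OH) meeting every constraint; each maps to a distinct set of atoms, giving 3 matches.

3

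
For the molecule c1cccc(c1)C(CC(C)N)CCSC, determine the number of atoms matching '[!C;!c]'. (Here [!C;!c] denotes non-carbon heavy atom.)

Check the 15 heavy atoms by environment: 7× C → no; 1× S → match; 1× N → match; 6× c (aromatic) → no.
Summing the matching environments: 1 + 1 = 2 matching atoms.

2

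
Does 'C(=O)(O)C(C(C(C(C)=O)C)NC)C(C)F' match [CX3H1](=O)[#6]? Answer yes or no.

No

The pattern [CX3H1](=O)[#6] describes an sp2 carbon with one H, double-bonded to O and single-bonded to carbon — an aldehyde.
The closest candidate here is an acetyl/ketone group (-C(=O)CH3), but the carbonyl carbon has H0 (two carbon neighbours), not H1. No other fragment satisfies the full query, so there is no match.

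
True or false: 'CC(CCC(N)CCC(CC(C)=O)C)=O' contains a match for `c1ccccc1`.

The pattern c1ccccc1 describes six aromatic carbons in a ring — a benzene ring.
The closest candidate here is a methyl group (-CH3), but no six-membered all-carbon aromatic ring is present. No other fragment satisfies the full query, so there is no match.

False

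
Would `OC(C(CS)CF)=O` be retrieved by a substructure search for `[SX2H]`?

The pattern [SX2H] describes an aliphatic sulfur with two connections, one being H — a thiol.
The molecule carries a thiol (-SH), whose atoms satisfy every constraint of the query, so the pattern matches.

Yes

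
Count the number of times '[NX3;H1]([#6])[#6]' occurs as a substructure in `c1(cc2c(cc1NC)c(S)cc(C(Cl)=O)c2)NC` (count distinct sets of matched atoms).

2

[NX3;H1]([#6])[#6] is the SMARTS for a secondary amine: a trivalent nitrogen with one H, bonded to two carbons.
The molecule carries 2 separate instances of an N-methylamino group (-NHCH3) meeting every constraint; each maps to a distinct set of atoms, giving 2 matches.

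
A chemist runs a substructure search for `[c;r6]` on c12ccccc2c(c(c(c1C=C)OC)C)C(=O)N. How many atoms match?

10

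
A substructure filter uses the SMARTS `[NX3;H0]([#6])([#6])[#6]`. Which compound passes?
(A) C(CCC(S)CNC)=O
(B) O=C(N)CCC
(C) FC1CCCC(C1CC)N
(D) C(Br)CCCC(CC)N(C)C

[NX3;H0]([#6])([#6])[#6] describes a trivalent nitrogen with no H, bonded to three carbons (a tertiary amine).
(A) has an N-methylamino group (-NHCH3) but the nitrogen still has one H (H1), not H0.
(B) has a primary amide (-C(=O)NH2) but the amide nitrogen has H2 and only one carbon neighbour.
(C) has a primary amino group (-NH2) but the nitrogen has H2, not H0 with three carbons.
(D) contains a dimethylamino group (-N(CH3)2), which satisfies every atom and bond constraint.
So the answer is (D).

D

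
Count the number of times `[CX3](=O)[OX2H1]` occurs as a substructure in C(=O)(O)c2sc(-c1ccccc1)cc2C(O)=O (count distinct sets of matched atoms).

2

[CX3](=O)[OX2H1] is the SMARTS for a carboxylic acid: an sp2 carbon double-bonded to O and single-bonded to an -OH oxygen.
The molecule carries 2 separate instances of a carboxylic acid group (-C(=O)OH) meeting every constraint; each maps to a distinct set of atoms, giving 2 matches.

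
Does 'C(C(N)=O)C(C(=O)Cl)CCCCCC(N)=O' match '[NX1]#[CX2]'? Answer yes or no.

No

The pattern [NX1]#[CX2] describes a nitrogen triple-bonded to a two-connected carbon — a nitrile.
The closest candidate here is a primary amide (-C(=O)NH2), but the nitrogen is NX3, not NX1. No other fragment satisfies the full query, so there is no match.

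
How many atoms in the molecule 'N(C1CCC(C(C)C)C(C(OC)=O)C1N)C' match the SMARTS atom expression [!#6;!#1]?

4

Check the 16 heavy atoms by environment: 12× C → no; 2× N → match; 2× O → match.
Summing the matching environments: 2 + 2 = 4 matching atoms.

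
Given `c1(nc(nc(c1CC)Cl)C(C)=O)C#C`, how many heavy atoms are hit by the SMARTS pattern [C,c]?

10

Check the 14 heavy atoms by environment: 2× n (aromatic) → no; 4× c (aromatic) → match; 6× C → match; 1× O → no; 1× Cl → no.
Summing the matching environments: 4 + 6 = 10 matching atoms.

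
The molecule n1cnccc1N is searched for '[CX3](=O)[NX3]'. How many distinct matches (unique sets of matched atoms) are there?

0

[CX3](=O)[NX3] is the SMARTS for an amide: a carbonyl carbon bonded to a trivalent nitrogen.
The molecule has a primary amino group (-NH2), but the -NH2 is not attached to a carbonyl carbon; nothing else fits, so there are 0 matches.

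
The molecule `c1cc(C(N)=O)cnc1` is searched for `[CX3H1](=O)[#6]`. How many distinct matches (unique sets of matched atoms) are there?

0

[CX3H1](=O)[#6] is the SMARTS for an aldehyde: an sp2 carbon with one H, double-bonded to O and single-bonded to carbon.
No fragment in the molecule satisfies every constraint, giving 0 matches.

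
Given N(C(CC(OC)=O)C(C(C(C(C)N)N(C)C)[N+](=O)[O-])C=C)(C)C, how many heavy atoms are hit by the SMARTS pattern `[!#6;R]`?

0

Check the 23 heavy atoms by environment: 15× C (acyclic) → no; 3× O (acyclic) → no; 1× N (charge +1, acyclic) → no; 1× O (charge -1, acyclic) → no; 3× N (acyclic) → no.
No environment satisfies the query, so 0 matching atoms.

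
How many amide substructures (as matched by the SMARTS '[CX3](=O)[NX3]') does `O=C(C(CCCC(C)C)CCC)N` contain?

1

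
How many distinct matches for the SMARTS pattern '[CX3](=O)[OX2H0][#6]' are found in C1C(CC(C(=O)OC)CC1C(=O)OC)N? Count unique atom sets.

2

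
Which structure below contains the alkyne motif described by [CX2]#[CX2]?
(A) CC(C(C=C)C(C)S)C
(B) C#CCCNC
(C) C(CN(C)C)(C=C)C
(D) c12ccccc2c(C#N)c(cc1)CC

[CX2]#[CX2] describes a carbon-carbon triple bond (an alkyne).
(A) has a vinyl group (-CH=CH2) but the C=C is a double bond; both carbons are CX3, not CX2.
(B) contains an ethynyl group (-C#CH), which satisfies every atom and bond constraint.
(C) has a vinyl group (-CH=CH2) but the C=C is a double bond; both carbons are CX3, not CX2.
(D) has a nitrile (-C#N) but the triple bond is C#N, not C#C.
So the answer is (B).

B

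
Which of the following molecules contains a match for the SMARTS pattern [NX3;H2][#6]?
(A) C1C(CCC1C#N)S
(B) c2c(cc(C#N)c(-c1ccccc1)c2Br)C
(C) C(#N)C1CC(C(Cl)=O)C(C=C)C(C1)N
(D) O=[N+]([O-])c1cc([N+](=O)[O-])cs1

[NX3;H2][#6] describes a trivalent nitrogen with two H attached to carbon (a primary amine).
(A) has a nitrile (-C#N) but the nitrogen is NX1 (triple-bonded), not NX3 with two H.
(B) has a nitrile (-C#N) but the nitrogen is NX1 (triple-bonded), not NX3 with two H.
(C) contains a primary amino group (-NH2), which satisfies every atom and bond constraint.
(D) has a nitro group (-[N+](=O)[O-]) but the nitrogen is [N+] with no H, not NX3H2.
So the answer is (C).

C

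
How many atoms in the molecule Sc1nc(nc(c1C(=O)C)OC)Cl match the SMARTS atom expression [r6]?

Check the 13 heavy atoms by environment: 2× n (aromatic, in 6-ring) → match; 4× c (aromatic, in 6-ring) → match; 2× O (acyclic) → no; 3× C (acyclic) → no; 1× Cl (acyclic) → no; 1× S (acyclic) → no.
Summing the matching environments: 2 + 4 = 6 matching atoms.

6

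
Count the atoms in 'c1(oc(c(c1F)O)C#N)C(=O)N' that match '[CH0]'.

The query [CH0] means: aliphatic carbon with no attached hydrogen.
Check the 12 heavy atoms by environment: 1× o (aromatic, H0) → no; 4× c (aromatic, H0) → no; 1× F (H0) → no; 2× C (H0) → match; 1× N (H0) → no; 1× O (H0) → no; 1× N (H2) → no; 1× O (H1) → no.
That gives 2 matching atoms.

2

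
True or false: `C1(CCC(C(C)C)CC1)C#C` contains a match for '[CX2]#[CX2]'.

The pattern [CX2]#[CX2] describes a carbon-carbon triple bond — an alkyne.
The molecule carries an ethynyl group (-C#CH), whose atoms satisfy every constraint of the query, so the pattern matches.

True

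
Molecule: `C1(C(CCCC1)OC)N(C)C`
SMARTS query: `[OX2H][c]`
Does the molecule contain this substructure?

No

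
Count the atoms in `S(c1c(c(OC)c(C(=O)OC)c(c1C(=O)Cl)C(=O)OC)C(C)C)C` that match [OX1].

The query [OX1] means: aliphatic oxygen with one total connection — typically a carbonyl =O or an oxide.
Check the 24 heavy atoms by environment: 6× c (aromatic, X3) → no; 3× C (X3) → no; 3× O (X1) → match; 3× O (X2) → no; 7× C (X4) → no; 1× Cl (X1) → no; 1× S (X2) → no.
That gives 3 matching atoms.

3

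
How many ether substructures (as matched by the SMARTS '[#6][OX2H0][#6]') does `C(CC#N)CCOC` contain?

1

[#6][OX2H0][#6] is the SMARTS for an ether: an aliphatic oxygen bridging two carbons with no H on the oxygen.
Exactly one fragment in the molecule meets all constraints, giving 1 match.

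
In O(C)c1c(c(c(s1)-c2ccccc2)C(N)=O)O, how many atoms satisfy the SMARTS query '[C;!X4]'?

1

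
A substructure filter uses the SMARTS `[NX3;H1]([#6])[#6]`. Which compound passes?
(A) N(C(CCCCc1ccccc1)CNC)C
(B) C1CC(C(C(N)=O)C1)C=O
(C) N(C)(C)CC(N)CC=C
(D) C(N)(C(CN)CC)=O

A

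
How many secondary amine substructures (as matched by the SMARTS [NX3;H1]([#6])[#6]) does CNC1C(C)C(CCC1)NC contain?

2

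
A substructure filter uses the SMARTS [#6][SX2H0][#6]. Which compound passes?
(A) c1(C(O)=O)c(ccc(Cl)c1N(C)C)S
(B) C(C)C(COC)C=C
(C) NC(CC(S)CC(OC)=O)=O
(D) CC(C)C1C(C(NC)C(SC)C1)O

D

[#6][SX2H0][#6] describes an aliphatic sulfur bridging two carbons with no H on the sulfur (a thioether).
(A) has a thiol (-SH) but the sulfur has H1, not H0 bridging two carbons.
(B) has a methoxy ether (-OCH3) but the bridging atom is O, not S.
(C) has a thiol (-SH) but the sulfur has H1, not H0 bridging two carbons.
(D) contains a methylthio ether (-SCH3), which satisfies every atom and bond constraint.
So the answer is (D).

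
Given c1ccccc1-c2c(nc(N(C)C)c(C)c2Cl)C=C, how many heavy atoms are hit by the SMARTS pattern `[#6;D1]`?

4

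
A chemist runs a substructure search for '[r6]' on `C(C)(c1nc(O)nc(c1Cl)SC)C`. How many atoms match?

The query [r6] means: r6 matches atoms in a six-membered ring.
Check the 13 heavy atoms by environment: 2× n (aromatic, in 6-ring) → match; 4× c (aromatic, in 6-ring) → match; 1× Cl (acyclic) → no; 1× S (acyclic) → no; 4× C (acyclic) → no; 1× O (acyclic) → no.
Summing the matching environments: 2 + 4 = 6 matching atoms.

6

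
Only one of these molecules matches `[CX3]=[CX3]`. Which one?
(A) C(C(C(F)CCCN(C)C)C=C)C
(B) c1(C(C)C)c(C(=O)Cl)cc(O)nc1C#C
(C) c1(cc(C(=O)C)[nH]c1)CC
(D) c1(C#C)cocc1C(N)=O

A

[CX3]=[CX3] describes a non-aromatic C=C double bond between two sp2 carbons (an alkene).
(A) contains a vinyl group (-CH=CH2), which satisfies every atom and bond constraint.
(B) has an ethynyl group (-C#CH) but the C-C bond is a triple bond, not a double bond.
(C) has an ethyl group (-CH2CH3) but its C-C bond is a single bond between CX4 carbons, not CX3=CX3.
(D) has an ethynyl group (-C#CH) but the C-C bond is a triple bond, not a double bond.
So the answer is (A).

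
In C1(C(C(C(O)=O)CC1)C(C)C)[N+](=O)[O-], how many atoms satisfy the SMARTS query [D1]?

6

The query [D1] means: atom with exactly one heavy-atom neighbour (degree 1).
Check the 14 heavy atoms by environment: 2× C (D2) → no; 5× C (D3) → no; 3× O (D1) → match; 2× C (D1) → match; 1× N (charge +1, D3) → no; 1× O (charge -1, D1) → match.
Summing the matching environments: 3 + 2 + 1 = 6 matching atoms.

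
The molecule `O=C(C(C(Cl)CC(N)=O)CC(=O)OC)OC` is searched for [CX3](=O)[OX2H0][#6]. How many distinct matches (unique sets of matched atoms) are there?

2

[CX3](=O)[OX2H0][#6] is the SMARTS for an ester: a carbonyl carbon bonded to an oxygen that is itself bonded to carbon (no H on that O).
The molecule carries 2 separate instances of a methyl-ester group (-C(=O)OCH3) meeting every constraint; each maps to a distinct set of atoms, giving 2 matches.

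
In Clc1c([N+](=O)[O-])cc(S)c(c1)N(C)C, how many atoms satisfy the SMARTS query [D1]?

6

The query [D1] means: atom with exactly one heavy-atom neighbour (degree 1).
Check the 14 heavy atoms by environment: 2× c (aromatic, D2) → no; 4× c (aromatic, D3) → no; 1× N (charge +1, D3) → no; 1× O (charge -1, D1) → match; 1× O (D1) → match; 1× S (D1) → match; 1× Cl (D1) → match; 1× N (D3) → no; 2× C (D1) → match.
Summing the matching environments: 1 + 1 + 1 + 1 + 2 = 6 matching atoms.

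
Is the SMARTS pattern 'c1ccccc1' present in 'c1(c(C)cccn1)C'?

No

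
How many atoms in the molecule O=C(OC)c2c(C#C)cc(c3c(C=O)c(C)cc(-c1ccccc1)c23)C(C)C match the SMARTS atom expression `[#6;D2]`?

9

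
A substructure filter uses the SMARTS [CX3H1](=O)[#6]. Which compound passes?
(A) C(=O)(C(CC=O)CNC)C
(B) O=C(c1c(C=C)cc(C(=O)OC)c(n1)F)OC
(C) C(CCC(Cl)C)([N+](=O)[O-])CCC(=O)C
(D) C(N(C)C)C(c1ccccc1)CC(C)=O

[CX3H1](=O)[#6] describes an sp2 carbon with one H, double-bonded to O and single-bonded to carbon (an aldehyde).
(A) contains an aldehyde (-CHO), which satisfies every atom and bond constraint.
(B) has a methyl-ester group (-C(=O)OCH3) but the carbonyl carbon has H0, not H1.
(C) has an acetyl/ketone group (-C(=O)CH3) but the carbonyl carbon has H0 (two carbon neighbours), not H1.
(D) has an acetyl/ketone group (-C(=O)CH3) but the carbonyl carbon has H0 (two carbon neighbours), not H1.
So the answer is (A).

A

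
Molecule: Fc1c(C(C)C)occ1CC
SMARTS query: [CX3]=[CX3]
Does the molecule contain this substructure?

No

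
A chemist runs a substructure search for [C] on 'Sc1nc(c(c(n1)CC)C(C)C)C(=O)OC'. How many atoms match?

The query [C] means: uppercase C matches aliphatic (non-aromatic) carbon only.
Check the 16 heavy atoms by environment: 2× n (aromatic) → no; 4× c (aromatic) → no; 7× C → match; 2× O → no; 1× S → no.
That gives 7 matching atoms.

7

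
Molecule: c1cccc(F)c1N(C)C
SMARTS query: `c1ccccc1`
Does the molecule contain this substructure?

Yes

The pattern c1ccccc1 describes six aromatic carbons in a ring — a benzene ring.
The required atom environment is present in the molecule, so the pattern matches.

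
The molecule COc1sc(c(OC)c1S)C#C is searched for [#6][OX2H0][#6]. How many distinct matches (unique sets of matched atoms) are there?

[#6][OX2H0][#6] is the SMARTS for an ether: an aliphatic oxygen bridging two carbons with no H on the oxygen.
The molecule carries 2 separate instances of a methoxy ether (-OCH3) meeting every constraint; each maps to a distinct set of atoms, giving 2 matches.

2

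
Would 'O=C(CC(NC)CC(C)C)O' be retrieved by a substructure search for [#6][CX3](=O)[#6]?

No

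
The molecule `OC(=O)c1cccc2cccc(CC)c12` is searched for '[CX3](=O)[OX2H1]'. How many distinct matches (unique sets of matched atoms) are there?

[CX3](=O)[OX2H1] is the SMARTS for a carboxylic acid: an sp2 carbon double-bonded to O and single-bonded to an -OH oxygen.
Exactly one fragment in the molecule meets all constraints, giving 1 match.

1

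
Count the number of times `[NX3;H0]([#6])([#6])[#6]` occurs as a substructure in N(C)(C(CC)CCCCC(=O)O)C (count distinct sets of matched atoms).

[NX3;H0]([#6])([#6])[#6] is the SMARTS for a tertiary amine: a trivalent nitrogen with no H, bonded to three carbons.
Exactly one fragment in the molecule meets all constraints, giving 1 match.

1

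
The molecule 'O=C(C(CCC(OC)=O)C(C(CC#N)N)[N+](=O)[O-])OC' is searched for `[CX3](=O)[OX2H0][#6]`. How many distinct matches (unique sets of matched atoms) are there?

2

[CX3](=O)[OX2H0][#6] is the SMARTS for an ester: a carbonyl carbon bonded to an oxygen that is itself bonded to carbon (no H on that O).
The molecule carries 2 separate instances of a methyl-ester group (-C(=O)OCH3) meeting every constraint; each maps to a distinct set of atoms, giving 2 matches.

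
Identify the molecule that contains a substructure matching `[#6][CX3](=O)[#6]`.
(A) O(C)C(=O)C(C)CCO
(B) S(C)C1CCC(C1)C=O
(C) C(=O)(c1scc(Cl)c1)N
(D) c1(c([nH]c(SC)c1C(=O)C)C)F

[#6][CX3](=O)[#6] describes a carbonyl carbon (no H) flanked by two carbons (a ketone).
(A) has a methyl-ester group (-C(=O)OCH3) but one neighbour of the carbonyl carbon is O, not C.
(B) has an aldehyde (-CHO) but the carbonyl carbon has H1, so it is not flanked by two carbons.
(C) has a primary amide (-C(=O)NH2) but one neighbour of the carbonyl carbon is N, not C.
(D) contains an acetyl/ketone group (-C(=O)CH3), which satisfies every atom and bond constraint.
So the answer is (D).

D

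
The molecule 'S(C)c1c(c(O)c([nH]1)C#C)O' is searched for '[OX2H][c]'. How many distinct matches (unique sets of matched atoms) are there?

[OX2H][c] is the SMARTS for a phenol: a hydroxyl oxygen attached to an aromatic carbon.
The molecule carries 2 separate instances of a hydroxyl group (-OH) meeting every constraint; each maps to a distinct set of atoms, giving 2 matches.

2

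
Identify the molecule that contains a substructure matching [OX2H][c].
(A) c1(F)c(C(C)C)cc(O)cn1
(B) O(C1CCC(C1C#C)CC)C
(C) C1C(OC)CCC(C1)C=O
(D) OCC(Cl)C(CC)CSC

A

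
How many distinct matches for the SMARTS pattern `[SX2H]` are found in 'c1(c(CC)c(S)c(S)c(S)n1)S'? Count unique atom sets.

[SX2H] is the SMARTS for a thiol: an aliphatic sulfur with two connections, one being H.
The molecule carries 4 separate instances of a thiol (-SH) meeting every constraint; each maps to a distinct set of atoms, giving 4 matches.

4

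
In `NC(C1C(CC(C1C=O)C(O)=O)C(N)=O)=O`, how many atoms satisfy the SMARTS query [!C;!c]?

7

The query [!C;!c] means: neither aliphatic nor aromatic carbon — same as [!#6].
Check the 16 heavy atoms by environment: 9× C → no; 5× O → match; 2× N → match.
Summing the matching environments: 5 + 2 = 7 matching atoms.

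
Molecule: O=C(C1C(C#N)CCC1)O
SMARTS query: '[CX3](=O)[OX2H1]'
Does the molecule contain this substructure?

Yes

The pattern [CX3](=O)[OX2H1] describes an sp2 carbon double-bonded to O and single-bonded to an -OH oxygen — a carboxylic acid.
The molecule carries a carboxylic acid group (-C(=O)OH), whose atoms satisfy every constraint of the query, so the pattern matches.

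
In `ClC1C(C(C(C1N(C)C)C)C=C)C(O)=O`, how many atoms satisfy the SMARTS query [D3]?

7

The query [D3] means: atom with exactly three heavy-atom neighbours.
Check the 15 heavy atoms by environment: 6× C (D3) → match; 1× Cl (D1) → no; 1× C (D2) → no; 4× C (D1) → no; 1× N (D3) → match; 2× O (D1) → no.
Summing the matching environments: 6 + 1 = 7 matching atoms.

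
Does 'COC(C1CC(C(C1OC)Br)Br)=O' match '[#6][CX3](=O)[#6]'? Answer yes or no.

The pattern [#6][CX3](=O)[#6] describes a carbonyl carbon (no H) flanked by two carbons — a ketone.
The closest candidate here is a methyl-ester group (-C(=O)OCH3), but one neighbour of the carbonyl carbon is O, not C. No other fragment satisfies the full query, so there is no match.

No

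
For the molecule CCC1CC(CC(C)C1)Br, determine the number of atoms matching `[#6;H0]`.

The query [#6;H0] means: any carbon with no attached hydrogen.
Check the 10 heavy atoms by environment: 4× C (H2) → no; 3× C (H1) → no; 1× Br (H0) → no; 2× C (H3) → no.
No environment satisfies the query, so 0 matching atoms.

0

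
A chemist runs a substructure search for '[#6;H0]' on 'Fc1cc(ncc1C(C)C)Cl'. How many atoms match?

3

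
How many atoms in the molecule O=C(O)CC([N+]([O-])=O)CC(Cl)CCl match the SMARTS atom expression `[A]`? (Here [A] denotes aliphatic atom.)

Check the 13 heavy atoms by environment: 6× C → match; 3× O → match; 2× Cl → match; 1× N (charge +1) → match; 1× O (charge -1) → match.
Summing the matching environments: 6 + 3 + 2 + 1 + 1 = 13 matching atoms.

13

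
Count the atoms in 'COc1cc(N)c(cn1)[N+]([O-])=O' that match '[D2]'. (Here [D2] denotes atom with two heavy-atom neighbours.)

The query [D2] means: atom with exactly two heavy-atom neighbours.
Check the 12 heavy atoms by environment: 1× n (aromatic, D2) → match; 2× c (aromatic, D2) → match; 3× c (aromatic, D3) → no; 1× O (D2) → match; 1× C (D1) → no; 1× N (charge +1, D3) → no; 1× O (charge -1, D1) → no; 1× O (D1) → no; 1× N (D1) → no.
Summing the matching environments: 1 + 2 + 1 = 4 matching atoms.

4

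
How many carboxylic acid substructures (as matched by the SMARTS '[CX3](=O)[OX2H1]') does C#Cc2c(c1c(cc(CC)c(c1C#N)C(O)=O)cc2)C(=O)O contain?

[CX3](=O)[OX2H1] is the SMARTS for a carboxylic acid: an sp2 carbon double-bonded to O and single-bonded to an -OH oxygen.
The molecule carries 2 separate instances of a carboxylic acid group (-C(=O)OH) meeting every constraint; each maps to a distinct set of atoms, giving 2 matches.

2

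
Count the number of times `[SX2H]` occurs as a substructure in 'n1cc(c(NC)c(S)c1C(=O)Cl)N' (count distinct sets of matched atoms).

[SX2H] is the SMARTS for a thiol: an aliphatic sulfur with two connections, one being H.
Exactly one fragment in the molecule meets all constraints, giving 1 match.

1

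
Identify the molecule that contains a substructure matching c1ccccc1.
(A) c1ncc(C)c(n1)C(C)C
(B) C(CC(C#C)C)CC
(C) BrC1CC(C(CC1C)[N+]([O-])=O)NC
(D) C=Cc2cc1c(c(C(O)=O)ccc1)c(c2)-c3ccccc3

c1ccccc1 describes six aromatic carbons in a ring (a benzene ring).
(A) has a methyl group (-CH3) but no six-membered all-carbon aromatic ring is present.
(B) has a methyl group (-CH3) but no six-membered all-carbon aromatic ring is present.
(C) has a methyl group (-CH3) but no six-membered all-carbon aromatic ring is present.
(D) contains a phenyl ring, which satisfies every atom and bond constraint.
So the answer is (D).

D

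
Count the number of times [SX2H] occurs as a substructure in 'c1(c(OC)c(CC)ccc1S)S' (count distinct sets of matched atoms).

2

[SX2H] is the SMARTS for a thiol: an aliphatic sulfur with two connections, one being H.
The molecule carries 2 separate instances of a thiol (-SH) meeting every constraint; each maps to a distinct set of atoms, giving 2 matches.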